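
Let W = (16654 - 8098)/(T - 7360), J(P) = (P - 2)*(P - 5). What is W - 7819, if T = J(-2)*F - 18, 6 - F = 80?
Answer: -12316351/1575 ≈ -7819.9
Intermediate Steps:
J(P) = (-5 + P)*(-2 + P) (J(P) = (-2 + P)*(-5 + P) = (-5 + P)*(-2 + P))
F = -74 (F = 6 - 1*80 = 6 - 80 = -74)
T = -2090 (T = (10 + (-2)**2 - 7*(-2))*(-74) - 18 = (10 + 4 + 14)*(-74) - 18 = 28*(-74) - 18 = -2072 - 18 = -2090)
W = -1426/1575 (W = (16654 - 8098)/(-2090 - 7360) = 8556/(-9450) = 8556*(-1/9450) = -1426/1575 ≈ -0.90540)
W - 7819 = -1426/1575 - 7819 = -12316351/1575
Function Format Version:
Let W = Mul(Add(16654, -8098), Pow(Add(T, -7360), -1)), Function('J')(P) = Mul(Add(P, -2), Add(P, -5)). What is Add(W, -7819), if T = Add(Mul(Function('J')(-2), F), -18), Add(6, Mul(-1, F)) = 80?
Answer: Rational(-12316351, 1575) ≈ -7819.9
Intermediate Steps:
Function('J')(P) = Mul(Add(-5, P), Add(-2, P)) (Function('J')(P) = Mul(Add(-2, P), Add(-5, P)) = Mul(Add(-5, P), Add(-2, P)))
F = -74 (F = Add(6, Mul(-1, 80)) = Add(6, -80) = -74)
T = -2090 (T = Add(Mul(Add(10, Pow(-2, 2), Mul(-7, -2)), -74), -18) = Add(Mul(Add(10, 4, 14), -74), -18) = Add(Mul(28, -74), -18) = Add(-2072, -18) = -2090)
W = Rational(-1426, 1575) (W = Mul(Add(16654, -8098), Pow(Add(-2090, -7360), -1)) = Mul(8556, Pow(-9450, -1)) = Mul(8556, Rational(-1, 9450)) = Rational(-1426, 1575) ≈ -0.90540)
Add(W, -7819) = Add(Rational(-1426, 1575), -7819) = Rational(-12316351, 1575)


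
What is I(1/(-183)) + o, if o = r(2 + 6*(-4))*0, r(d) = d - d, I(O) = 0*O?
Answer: 0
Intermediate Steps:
I(O) = 0
r(d) = 0
o = 0 (o = 0*0 = 0)
I(1/(-183)) + o = 0 + 0 = 0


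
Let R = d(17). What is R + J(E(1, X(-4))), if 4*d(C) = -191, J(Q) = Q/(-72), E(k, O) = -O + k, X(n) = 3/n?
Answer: -13759/288 ≈ -47.774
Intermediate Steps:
E(k, O) = k - O
J(Q) = -Q/72 (J(Q) = Q*(-1/72) = -Q/72)
d(C) = -191/4 (d(C) = (¼)*(-191) = -191/4)
R = -191/4 ≈ -47.750
R + J(E(1, X(-4))) = -191/4 - (1 - 3/(-4))/72 = -191/4 - (1 - 3*(-1)/4)/72 = -191/4 - (1 - 1*(-¾))/72 = -191/4 - (1 + ¾)/72 = -191/4 - 1/72*7/4 = -191/4 - 7/288 = -13759/288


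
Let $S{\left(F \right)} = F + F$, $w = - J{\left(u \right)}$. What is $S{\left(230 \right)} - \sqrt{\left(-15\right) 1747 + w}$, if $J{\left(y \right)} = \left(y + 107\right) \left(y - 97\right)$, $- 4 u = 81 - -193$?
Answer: $460 - \frac{i \sqrt{79333}}{2} \approx 460.0 - 140.83 i$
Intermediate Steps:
$u = - \frac{137}{2}$ ($u = - \frac{81 - -193}{4} = - \frac{81 + 193}{4} = \left(- \frac{1}{4}\right) 274 = - \frac{137}{2} \approx -68.5$)
$J{\left(y \right)} = \left(-97 + y\right) \left(107 + y\right)$ ($J{\left(y \right)} = \left(107 + y\right) \left(-97 + y\right) = \left(-97 + y\right) \left(107 + y\right)$)
$w = \frac{25487}{4}$ ($w = - (-10379 + \left(- \frac{137}{2}\right)^{2} + 10 \left(- \frac{137}{2}\right)) = - (-10379 + \frac{18769}{4} - 685) = \left(-1\right) \left(- \frac{25487}{4}\right) = \frac{25487}{4} \approx 6371.8$)
$S{\left(F \right)} = 2 F$
$S{\left(230 \right)} - \sqrt{\left(-15\right) 1747 + w} = 2 \cdot 230 - \sqrt{\left(-15\right) 1747 + \frac{25487}{4}} = 460 - \sqrt{-26205 + \frac{25487}{4}} = 460 - \sqrt{- \frac{79333}{4}} = 460 - \frac{i \sqrt{79333}}{2}$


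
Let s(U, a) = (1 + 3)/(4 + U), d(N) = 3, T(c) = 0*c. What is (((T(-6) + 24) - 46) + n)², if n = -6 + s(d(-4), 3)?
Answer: 36864/49 ≈ 752.33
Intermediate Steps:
T(c) = 0
s(U, a) = 4/(4 + U)
n = -38/7 (n = -6 + 4/(4 + 3) = -6 + 4/7 = -38/7 ≈ -5.4286)
(((T(-6) + 24) - 46) + n)² = (((0 + 24) - 46) - 38/7)² = ((24 - 46) - 38/7)² = (-22 - 38/7)² = (-192/7)² = 36864/49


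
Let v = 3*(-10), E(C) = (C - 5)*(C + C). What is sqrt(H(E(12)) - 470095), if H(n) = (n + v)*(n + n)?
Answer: I*sqrt(423727) ≈ 650.94*I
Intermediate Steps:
E(C) = 2*C*(-5 + C) (E(C) = (-5 + C)*(2*C) = 2*C*(-5 + C))
v = -30
H(n) = 2*n*(-30 + n) (H(n) = (n - 30)*(n + n) = (-30 + n)*(2*n) = 2*n*(-30 + n))
sqrt(H(E(12)) - 470095) = sqrt(2*(2*12*(-5 + 12))*(-30 + 2*12*(-5 + 12)) - 470095) = sqrt(2*(2*12*7)*(-30 + 2*12*7) - 470095) = sqrt(2*168*(-30 + 168) - 470095) = sqrt(2*168*138 - 470095) = sqrt(46368 - 470095) = sqrt(-423727) = I*sqrt(423727)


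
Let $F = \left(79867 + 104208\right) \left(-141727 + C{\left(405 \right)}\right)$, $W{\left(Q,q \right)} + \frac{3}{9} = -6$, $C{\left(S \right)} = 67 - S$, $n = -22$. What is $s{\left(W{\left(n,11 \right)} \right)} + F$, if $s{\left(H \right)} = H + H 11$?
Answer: $-26150614951$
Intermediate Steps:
$W{\left(Q,q \right)} = - \frac{19}{3}$ ($W{\left(Q,q \right)} = - \frac{1}{3} - 6 = - \frac{19}{3}$)
$F = -26150614875$ ($F = \left(79867 + 104208\right) \left(-141727 + \left(67 - 405\right)\right) = 184075 \left(-141727 + \left(67 - 405\right)\right) = 184075 \left(-141727 - 338\right) = 184075 \left(-142065\right) = -26150614875$)
$s{\left(H \right)} = 12 H$ ($s{\left(H \right)} = H + 11 H = 12 H$)
$s{\left(W{\left(n,11 \right)} \right)} + F = 12 \left(- \frac{19}{3}\right) - 26150614875 = -76 - 26150614875 = -26150614951$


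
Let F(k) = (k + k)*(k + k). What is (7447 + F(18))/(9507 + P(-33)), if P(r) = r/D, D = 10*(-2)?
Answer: 174860/190173 ≈ 0.91948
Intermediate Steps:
D = -20
P(r) = -r/20 (P(r) = r/(-20) = r*(-1/20) = -r/20)
F(k) = 4*k² (F(k) = (2*k)*(2*k) = 4*k²)
(7447 + F(18))/(9507 + P(-33)) = (7447 + 4*18²)/(9507 - 1/20*(-33)) = (7447 + 4*324)/(9507 + 33/20) = (7447 + 1296)/(190173/20) = 8743*(20/190173) = 174860/190173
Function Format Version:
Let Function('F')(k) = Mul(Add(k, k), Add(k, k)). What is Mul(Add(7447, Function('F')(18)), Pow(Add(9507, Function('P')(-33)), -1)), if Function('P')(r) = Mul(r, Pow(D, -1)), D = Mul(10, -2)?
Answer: Rational(174860, 190173) ≈ 0.91948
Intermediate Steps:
D = -20
Function('P')(r) = Mul(Rational(-1, 20), r) (Function('P')(r) = Mul(r, Pow(-20, -1)) = Mul(r, Rational(-1, 20)) = Mul(Rational(-1, 20), r))
Function('F')(k) = Mul(4, Pow(k, 2)) (Function('F')(k) = Mul(Mul(2, k), Mul(2, k)) = Mul(4, Pow(k, 2)))
Mul(Add(7447, Function('F')(18)), Pow(Add(9507, Function('P')(-33)), -1)) = Mul(Add(7447, Mul(4, Pow(18, 2))), Pow(Add(9507, Mul(Rational(-1, 20), -33)), -1)) = Mul(Add(7447, Mul(4, 324)), Pow(Add(9507, Rational(33, 20)), -1)) = Mul(Add(7447, 1296), Pow(Rational(190173, 20), -1)) = Mul(8743, Rational(20, 190173)) = Rational(174860, 190173)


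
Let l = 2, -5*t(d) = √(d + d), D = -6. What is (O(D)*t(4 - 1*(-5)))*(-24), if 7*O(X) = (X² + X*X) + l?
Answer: 5328*√2/35 ≈ 215.28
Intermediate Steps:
t(d) = -√2*√d/5 (t(d) = -√(d + d)/5 = -√2*√d/5)
O(X) = 2/7 + 2*X²/7 (O(X) = ((X² + X*X) + 2)/7 = ((X² + X²) + 2)/7 = (2*X² + 2)/7 = (2 + 2*X²)/7 = 2/7 + 2*X²/7)
(O(D)*t(4 - 1*(-5)))*(-24) = ((2/7 + (2/7)*(-6)²)*(-√2*√(4 - 1*(-5))/5))*(-24) = ((2/7 + (2/7)*36)*(-√2*√(4 + 5)/5))*(-24) = ((2/7 + 72/7)*(-√2*√9/5))*(-24) = (74*(-⅕*√2*3)/7)*(-24) = (74*(-3*√2/5)/7)*(-24) = -222*√2/35*(-24) = 5328*√2/35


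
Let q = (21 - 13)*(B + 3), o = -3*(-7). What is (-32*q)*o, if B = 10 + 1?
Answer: -75264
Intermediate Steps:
B = 11
o = 21
q = 112 (q = (21 - 13)*(11 + 3) = 8*14 = 112)
(-32*q)*o = -32*112*21 = -3584*21 = -75264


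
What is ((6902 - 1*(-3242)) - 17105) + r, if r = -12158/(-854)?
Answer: -2966268/427 ≈ -6946.8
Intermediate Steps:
r = 6079/427 (r = -12158*(-1/854) = 6079/427 ≈ 14.237)
((6902 - 1*(-3242)) - 17105) + r = ((6902 - 1*(-3242)) - 17105) + 6079/427 = ((6902 + 3242) - 17105) + 6079/427 = (10144 - 17105) + 6079/427 = -6961 + 6079/427 = -2966268/427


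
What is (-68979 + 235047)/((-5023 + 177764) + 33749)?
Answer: 27678/34415 ≈ 0.80424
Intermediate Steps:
(-68979 + 235047)/((-5023 + 177764) + 33749) = 166068/(172741 + 33749) = 166068/206490 = 166068*(1/206490) = 27678/34415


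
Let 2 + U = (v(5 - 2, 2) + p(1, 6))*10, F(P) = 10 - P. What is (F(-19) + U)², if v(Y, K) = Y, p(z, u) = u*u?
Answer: 173889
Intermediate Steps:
p(z, u) = u²
U = 388 (U = -2 + ((5 - 2) + 6²)*10 = -2 + (3 + 36)*10 = -2 + 39*10 = -2 + 390 = 388)
(F(-19) + U)² = ((10 - 1*(-19)) + 388)² = ((10 + 19) + 388)² = (29 + 388)² = 417² = 173889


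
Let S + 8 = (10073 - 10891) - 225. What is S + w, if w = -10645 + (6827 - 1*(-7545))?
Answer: 2676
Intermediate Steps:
S = -1051 (S = -8 + ((10073 - 10891) - 225) = -8 + (-818 - 225) = -8 - 1043 = -1051)
w = 3727 (w = -10645 + (6827 + 7545) = -10645 + 14372 = 3727)
S + w = -1051 + 3727 = 2676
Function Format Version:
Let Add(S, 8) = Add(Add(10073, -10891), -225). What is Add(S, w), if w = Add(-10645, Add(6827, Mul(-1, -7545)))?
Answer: 2676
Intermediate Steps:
S = -1051 (S = Add(-8, Add(Add(10073, -10891), -225)) = Add(-8, Add(-818, -225)) = Add(-8, -1043) = -1051)
w = 3727 (w = Add(-10645, Add(6827, 7545)) = Add(-10645, 14372) = 3727)
Add(S, w) = Add(-1051, 3727) = 2676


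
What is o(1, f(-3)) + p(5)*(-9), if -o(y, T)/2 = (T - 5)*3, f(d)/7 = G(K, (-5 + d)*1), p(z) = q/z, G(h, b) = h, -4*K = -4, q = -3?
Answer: -33/5 ≈ -6.6000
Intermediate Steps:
K = 1 (K = -¼*(-4) = 1)
p(z) = -3/z
f(d) = 7 (f(d) = 7*1 = 7)
o(y, T) = 30 - 6*T (o(y, T) = -2*(T - 5)*3 = -2*(-5 + T)*3 = -2*(-15 + 3*T) = 30 - 6*T)
o(1, f(-3)) + p(5)*(-9) = (30 - 6*7) - 3/5*(-9) = (30 - 42) - 3*⅕*(-9) = -12 - ⅗*(-9) = -12 + 27/5 = -33/5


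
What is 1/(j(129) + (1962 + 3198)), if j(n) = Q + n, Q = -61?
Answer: 1/5228 ≈ 0.00019128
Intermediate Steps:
j(n) = -61 + n
1/(j(129) + (1962 + 3198)) = 1/((-61 + 129) + (1962 + 3198)) = 1/(68 + 5160) = 1/5228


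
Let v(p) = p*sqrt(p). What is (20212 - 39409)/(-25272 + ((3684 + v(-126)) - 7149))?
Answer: 6810669/10219945 - 89586*I*sqrt(14)/10219945 ≈ 0.66641 - 0.032799*I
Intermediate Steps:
v(p) = p**(3/2)
(20212 - 39409)/(-25272 + ((3684 + v(-126)) - 7149)) = (20212 - 39409)/(-25272 + ((3684 + (-126)**(3/2)) - 7149)) = -19197/(-25272 + ((3684 - 378*I*sqrt(14)) - 7149)) = -19197/(-25272 + (-3465 - 378*I*sqrt(14))) = -19197/(-28737 - 378*I*sqrt(14))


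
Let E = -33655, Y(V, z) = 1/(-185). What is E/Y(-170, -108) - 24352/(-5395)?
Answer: 33590238477/5395 ≈ 6.2262e+6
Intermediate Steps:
Y(V, z) = -1/185
E/Y(-170, -108) - 24352/(-5395) = -33655/(-1/185) - 24352/(-5395) = -33655*(-185) - 24352*(-1/5395) = 6226175 + 24352/5395 = 33590238477/5395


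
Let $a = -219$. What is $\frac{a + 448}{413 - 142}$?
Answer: $\frac{229}{271} \approx 0.84502$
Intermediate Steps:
$\frac{a + 448}{413 - 142} = \frac{-219 + 448}{413 - 142} = \frac{229}{271}$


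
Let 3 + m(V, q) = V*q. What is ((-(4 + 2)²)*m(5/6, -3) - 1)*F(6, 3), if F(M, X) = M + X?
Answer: 1773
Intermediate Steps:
m(V, q) = -3 + V*q
((-(4 + 2)²)*m(5/6, -3) - 1)*F(6, 3) = ((-(4 + 2)²)*(-3 + (5/6)*(-3)) - 1)*(6 + 3) = ((-1*6²)*(-3 + (5*(⅙))*(-3)) - 1)*9 = ((-1*36)*(-3 + (⅚)*(-3)) - 1)*9 = (-36*(-3 - 5/2) - 1)*9 = (-36*(-11/2) - 1)*9 = (198 - 1)*9 = 197*9 = 1773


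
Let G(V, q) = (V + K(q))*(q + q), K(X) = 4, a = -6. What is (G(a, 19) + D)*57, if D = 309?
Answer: 13281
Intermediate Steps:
G(V, q) = 2*q*(4 + V) (G(V, q) = (V + 4)*(q + q) = (4 + V)*(2*q) = 2*q*(4 + V))
(G(a, 19) + D)*57 = (2*19*(4 - 6) + 309)*57 = (2*19*(-2) + 309)*57 = (-76 + 309)*57 = 233*57 = 13281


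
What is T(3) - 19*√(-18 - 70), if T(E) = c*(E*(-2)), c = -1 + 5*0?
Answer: 6 - 38*I*√22 ≈ 6.0 - 178.24*I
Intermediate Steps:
c = -1 (c = -1 + 0 = -1)
T(E) = 2*E (T(E) = -E*(-2) = -(-2)*E = 2*E)
T(3) - 19*√(-18 - 70) = 2*3 - 19*√(-18 - 70) = 6 - 38*I*√22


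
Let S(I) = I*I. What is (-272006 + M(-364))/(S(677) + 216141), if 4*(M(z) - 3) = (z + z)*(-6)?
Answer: -270911/674470 ≈ -0.40167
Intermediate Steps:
S(I) = I²
M(z) = 3 - 3*z (M(z) = 3 + ((z + z)*(-6))/4 = 3 + ((2*z)*(-6))/4 = 3 + (-12*z)/4 = 3 - 3*z)
(-272006 + M(-364))/(S(677) + 216141) = (-272006 + (3 - 3*(-364)))/(677² + 216141) = (-272006 + (3 + 1092))/(458329 + 216141) = (-272006 + 1095)/674470 = -270911*1/674470 = -270911/674470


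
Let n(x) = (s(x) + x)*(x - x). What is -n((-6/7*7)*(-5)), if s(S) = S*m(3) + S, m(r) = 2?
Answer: 0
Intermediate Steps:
s(S) = 3*S (s(S) = S*2 + S = 2*S + S = 3*S)
n(x) = 0 (n(x) = (3*x + x)*(x - x) = (4*x)*0 = 0)
-n((-6/7*7)*(-5)) = -1*0 = 0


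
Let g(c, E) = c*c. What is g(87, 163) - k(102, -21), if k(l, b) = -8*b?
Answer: 7401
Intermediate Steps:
g(c, E) = c²
g(87, 163) - k(102, -21) = 87² - (-8)*(-21) = 7569 - 1*168 = 7569 - 168 = 7401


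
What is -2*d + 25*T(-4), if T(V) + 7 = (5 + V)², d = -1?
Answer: -148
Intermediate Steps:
T(V) = -7 + (5 + V)²
-2*d + 25*T(-4) = -2*(-1) + 25*(-7 + (5 - 4)²) = 2 + 25*(-7 + 1²) = 2 + 25*(-7 + 1) = 2 + 25*(-6) = 2 - 150 = -148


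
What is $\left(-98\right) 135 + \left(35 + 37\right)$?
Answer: $-13158$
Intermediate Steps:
$\left(-98\right) 135 + \left(35 + 37\right) = -13230 + 72 = -13158$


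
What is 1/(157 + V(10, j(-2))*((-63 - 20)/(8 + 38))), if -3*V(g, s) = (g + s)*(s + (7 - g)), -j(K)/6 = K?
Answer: 23/6350 ≈ 0.0036220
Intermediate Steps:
j(K) = -6*K
V(g, s) = -(g + s)*(7 + s - g)/3 (V(g, s) = -(g + s)*(s + (7 - g))/3 = -(g + s)*(7 + s - g)/3)
1/(157 + V(10, j(-2))*((-63 - 20)/(8 + 38))) = 1/(157 + (-7/3*10 - (-14)*(-2) - (-6*(-2))**2/3 + (1/3)*10**2)*((-63 - 20)/(8 + 38))) = 1/(157 + (-70/3 - 7/3*12 - 1/3*12**2 + (1/3)*100)*(-83/46)) = 1/(157 + (-70/3 - 28 - 1/3*144 + 100/3)*(-83*1/46)) = 1/(157 + (-70/3 - 28 - 48 + 100/3)*(-83/46)) = 1/(157 - 66*(-83/46)) = 1/(157 + 2739/23) = 1/(6350/23) = 23/6350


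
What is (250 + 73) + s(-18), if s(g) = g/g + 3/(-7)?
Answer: 2265/7 ≈ 323.57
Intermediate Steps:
s(g) = 4/7 (s(g) = 1 + 3*(-1/7) = 1 - 3/7 = 4/7)
(250 + 73) + s(-18) = (250 + 73) + 4/7 = 323 + 4/7 = 2265/7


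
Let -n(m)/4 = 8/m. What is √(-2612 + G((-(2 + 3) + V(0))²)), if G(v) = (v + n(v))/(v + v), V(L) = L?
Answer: I*√6528814/50 ≈ 51.103*I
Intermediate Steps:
n(m) = -32/m
G(v) = (v - 32/v)/(2*v) (G(v) = (v - 32/v)/(v + v) = (v - 32/v)/((2*v)) = (v - 32/v)*(1/(2*v)) = (v - 32/v)/(2*v))
√(-2612 + G((-(2 + 3) + V(0))²)) = √(-2612 + (½ - 16/(-(2 + 3) + 0)⁴)) = √(-2612 + (½ - 16/(-1*5 + 0)⁴)) = √(-2612 + (½ - 16/(-5 + 0)⁴)) = √(-2612 + (½ - 16/((-5)²)²)) = √(-2612 + (½ - 16/25²)) = √(-2612 + (½ - 16*1/625)) = √(-2612 + (½ - 16/625)) = √(-2612 + 593/1250) = √(-3264407/1250) = I*√6528814/50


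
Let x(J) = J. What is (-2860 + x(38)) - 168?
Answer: -2990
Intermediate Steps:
(-2860 + x(38)) - 168 = (-2860 + 38) - 168 = -2822 - 168 = -2990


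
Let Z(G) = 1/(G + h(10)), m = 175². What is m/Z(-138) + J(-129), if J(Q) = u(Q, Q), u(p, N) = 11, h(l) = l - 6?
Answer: -4103739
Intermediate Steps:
h(l) = -6 + l
m = 30625
Z(G) = 1/(4 + G) (Z(G) = 1/(G + (-6 + 10)) = 1/(G + 4) = 1/(4 + G))
J(Q) = 11
m/Z(-138) + J(-129) = 30625/(1/(4 - 138)) + 11 = 30625/(1/(-134)) + 11 = 30625/(-1/134) + 11 = 30625*(-134) + 11 = -4103750 + 11 = -4103739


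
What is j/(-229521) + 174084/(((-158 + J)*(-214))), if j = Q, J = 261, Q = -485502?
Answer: -4875749780/843183647 ≈ -5.7825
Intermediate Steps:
j = -485502
j/(-229521) + 174084/(((-158 + J)*(-214))) = -485502/(-229521) + 174084/(((-158 + 261)*(-214))) = -485502*(-1/229521) + 174084/((103*(-214))) = 161834/76507 + 174084/(-22042) = 161834/76507 + 174084*(-1/22042) = 161834/76507 - 87042/11021 = -4875749780/843183647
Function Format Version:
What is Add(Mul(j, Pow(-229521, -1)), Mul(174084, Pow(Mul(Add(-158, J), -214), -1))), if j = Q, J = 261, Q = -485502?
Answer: Rational(-4875749780, 843183647) ≈ -5.7825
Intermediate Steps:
j = -485502
Add(Mul(j, Pow(-229521, -1)), Mul(174084, Pow(Mul(Add(-158, J), -214), -1))) = Add(Mul(-485502, Pow(-229521, -1)), Mul(174084, Pow(Mul(Add(-158, 261), -214), -1))) = Add(Mul(-485502, Rational(-1, 229521)), Mul(174084, Pow(Mul(103, -214), -1))) = Add(Rational(161834, 76507), Mul(174084, Pow(-22042, -1))) = Add(Rational(161834, 76507), Mul(174084, Rational(-1, 22042))) = Add(Rational(161834, 76507), Rational(-87042, 11021)) = Rational(-4875749780, 843183647)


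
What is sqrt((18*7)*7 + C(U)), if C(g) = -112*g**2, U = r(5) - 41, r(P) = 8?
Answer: 93*I*sqrt(14) ≈ 347.97*I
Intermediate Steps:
U = -33 (U = 8 - 41 = -33)
sqrt((18*7)*7 + C(U)) = sqrt((18*7)*7 - 112*(-33)**2) = sqrt(126*7 - 112*1089) = sqrt(882 - 121968) = sqrt(-121086) = 93*I*sqrt(14)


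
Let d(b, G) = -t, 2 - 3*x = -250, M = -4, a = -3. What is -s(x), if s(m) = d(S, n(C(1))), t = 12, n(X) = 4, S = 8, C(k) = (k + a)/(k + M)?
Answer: 12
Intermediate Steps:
x = 84 (x = ⅔ - ⅓*(-250) = ⅔ + 250/3 = 84)
C(k) = (-3 + k)/(-4 + k) (C(k) = (k - 3)/(k - 4) = (-3 + k)/(-4 + k))
d(b, G) = -12 (d(b, G) = -1*12 = -12)
s(m) = -12
-s(x) = -1*(-12) = 12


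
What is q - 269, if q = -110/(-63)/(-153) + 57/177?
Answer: -152803918/568701 ≈ -268.69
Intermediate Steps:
q = 176651/568701 (q = -110*(-1/63)*(-1/153) + 57*(1/177) = (110/63)*(-1/153) + 19/59 = -110/9639 + 19/59 = 176651/568701 ≈ 0.31062)
q - 269 = 176651/568701 - 269 = -152803918/568701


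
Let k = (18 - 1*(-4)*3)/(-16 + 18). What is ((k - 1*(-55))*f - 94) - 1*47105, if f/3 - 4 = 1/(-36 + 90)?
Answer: -417196/9 ≈ -46355.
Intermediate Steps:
f = 217/18 (f = 12 + 3/(-36 + 90) = 12 + 3/54 = 12 + 3*(1/54) = 12 + 1/18 = 217/18 ≈ 12.056)
k = 15 (k = (18 + 4*3)/2 = (18 + 12)*(½) = 30*(½) = 15)
((k - 1*(-55))*f - 94) - 1*47105 = ((15 - 1*(-55))*(217/18) - 94) - 1*47105 = ((15 + 55)*(217/18) - 94) - 47105 = (70*(217/18) - 94) - 47105 = (7595/9 - 94) - 47105 = 6749/9 - 47105 = -417196/9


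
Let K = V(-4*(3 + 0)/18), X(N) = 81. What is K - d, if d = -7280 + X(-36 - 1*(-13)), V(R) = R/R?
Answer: 7200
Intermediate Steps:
V(R) = 1
K = 1
d = -7199 (d = -7280 + 81 = -7199)
K - d = 1 - 1*(-7199) = 1 + 7199 = 7200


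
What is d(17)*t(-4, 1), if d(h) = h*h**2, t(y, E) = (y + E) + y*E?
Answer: -34391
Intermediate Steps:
t(y, E) = E + y + E*y (t(y, E) = (E + y) + E*y = E + y + E*y)
d(h) = h**3
d(17)*t(-4, 1) = 17**3*(1 - 4 + 1*(-4)) = 4913*(1 - 4 - 4) = 4913*(-7) = -34391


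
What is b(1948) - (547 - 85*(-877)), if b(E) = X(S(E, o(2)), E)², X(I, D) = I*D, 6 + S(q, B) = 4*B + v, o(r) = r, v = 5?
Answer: 185865404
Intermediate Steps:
S(q, B) = -1 + 4*B (S(q, B) = -6 + (4*B + 5) = -6 + (5 + 4*B) = -1 + 4*B)
X(I, D) = D*I
b(E) = 49*E² (b(E) = (E*(-1 + 4*2))² = (E*(-1 + 8))² = (E*7)² = (7*E)² = 49*E²)
b(1948) - (547 - 85*(-877)) = 49*1948² - (547 - 85*(-877)) = 49*3794704 - (547 + 74545) = 185940496 - 1*75092 = 185940496 - 75092 = 185865404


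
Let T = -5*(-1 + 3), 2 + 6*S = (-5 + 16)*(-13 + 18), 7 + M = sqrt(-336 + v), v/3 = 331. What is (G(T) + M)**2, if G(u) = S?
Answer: 23773/36 + 11*sqrt(73) ≈ 754.34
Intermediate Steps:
v = 993 (v = 3*331 = 993)
M = -7 + 3*sqrt(73) (M = -7 + sqrt(-336 + 993) = -7 + sqrt(657) = -7 + 3*sqrt(73) ≈ 18.632)
S = 53/6 (S = -1/3 + ((-5 + 16)*(-13 + 18))/6 = -1/3 + (11*5)/6 = -1/3 + (1/6)*55 = -1/3 + 55/6 = 53/6 ≈ 8.8333)
T = -10 (T = -5*2 = -10)
G(u) = 53/6
(G(T) + M)**2 = (53/6 + (-7 + 3*sqrt(73)))**2 = (11/6 + 3*sqrt(73))**2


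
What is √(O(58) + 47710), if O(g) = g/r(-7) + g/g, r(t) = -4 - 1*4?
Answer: √190815/2 ≈ 218.41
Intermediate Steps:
r(t) = -8 (r(t) = -4 - 4 = -8)
O(g) = 1 - g/8 (O(g) = g/(-8) + g/g = g*(-⅛) + 1 = -g/8 + 1 = 1 - g/8)
√(O(58) + 47710) = √((1 - ⅛*58) + 47710) = √((1 - 29/4) + 47710) = √(-25/4 + 47710) = √(190815/4) = √190815/2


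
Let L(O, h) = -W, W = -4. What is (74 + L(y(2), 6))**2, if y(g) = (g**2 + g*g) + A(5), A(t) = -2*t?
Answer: 6084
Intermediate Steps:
y(g) = -10 + 2*g**2 (y(g) = (g**2 + g*g) - 2*5 = (g**2 + g**2) - 10 = 2*g**2 - 10 = -10 + 2*g**2)
L(O, h) = 4 (L(O, h) = -1*(-4) = 4)
(74 + L(y(2), 6))**2 = (74 + 4)**2 = 78**2 = 6084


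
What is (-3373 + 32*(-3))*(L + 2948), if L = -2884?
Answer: -222016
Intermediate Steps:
(-3373 + 32*(-3))*(L + 2948) = (-3373 + 32*(-3))*(-2884 + 2948) = (-3373 - 96)*64 = -3469*64 = -222016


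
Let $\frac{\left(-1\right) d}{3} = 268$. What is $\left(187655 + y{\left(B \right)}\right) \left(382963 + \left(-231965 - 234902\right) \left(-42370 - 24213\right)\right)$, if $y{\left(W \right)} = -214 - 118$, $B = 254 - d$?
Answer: $5823083144948952$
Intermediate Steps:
$d = -804$ ($d = \left(-3\right) 268 = -804$)
$B = 1058$ ($B = 254 - -804 = 254 + 804 = 1058$)
$y{\left(W \right)} = -332$
$\left(187655 + y{\left(B \right)}\right) \left(382963 + \left(-231965 - 234902\right) \left(-42370 - 24213\right)\right) = \left(187655 - 332\right) \left(382963 + \left(-231965 - 234902\right) \left(-42370 - 24213\right)\right) = 187323 \left(382963 - -31085405461\right) = 187323 \left(382963 + 31085405461\right) = 187323 \cdot 31085788424 = 5823083144948952$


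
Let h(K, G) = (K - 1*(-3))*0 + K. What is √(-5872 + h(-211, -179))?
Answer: I*√6083 ≈ 77.994*I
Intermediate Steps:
h(K, G) = K (h(K, G) = (K + 3)*0 + K = (3 + K)*0 + K = 0 + K = K)
√(-5872 + h(-211, -179)) = √(-5872 - 211) = √(-6083) = I*√6083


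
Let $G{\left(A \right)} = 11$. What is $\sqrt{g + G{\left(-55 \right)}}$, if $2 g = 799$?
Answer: $\frac{\sqrt{1642}}{2} \approx 20.261$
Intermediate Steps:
$g = \frac{799}{2}$ ($g = \frac{1}{2} \cdot 799 = \frac{799}{2} \approx 399.5$)
$\sqrt{g + G{\left(-55 \right)}} = \sqrt{\frac{799}{2} + 11} = \sqrt{\frac{821}{2}} = \frac{\sqrt{1642}}{2}$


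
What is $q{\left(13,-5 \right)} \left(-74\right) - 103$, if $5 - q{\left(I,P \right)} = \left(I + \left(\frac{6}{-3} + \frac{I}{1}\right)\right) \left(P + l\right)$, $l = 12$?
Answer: $11959$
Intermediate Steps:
$q{\left(I,P \right)} = 5 - \left(-2 + 2 I\right) \left(12 + P\right)$ ($q{\left(I,P \right)} = 5 - \left(I + \left(\frac{6}{-3} + \frac{I}{1}\right)\right) \left(P + 12\right) = 5 - \left(I + \left(6 \left(- \frac{1}{3}\right) + I 1\right)\right) \left(12 + P\right) = 5 - \left(I + \left(-2 + I\right)\right) \left(12 + P\right) = 5 - \left(-2 + 2 I\right) \left(12 + P\right)$)
$q{\left(13,-5 \right)} \left(-74\right) - 103 = \left(29 - 312 + 2 \left(-5\right) - 26 \left(-5\right)\right) \left(-74\right) - 103 = \left(29 - 312 - 10 + 130\right) \left(-74\right) - 103 = \left(-163\right) \left(-74\right) - 103 = 12062 - 103 = 11959$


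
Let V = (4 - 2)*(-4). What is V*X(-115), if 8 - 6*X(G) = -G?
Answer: 428/3 ≈ 142.67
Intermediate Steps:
X(G) = 4/3 + G/6 (X(G) = 4/3 - (-1)*G/6 = 4/3 + G/6)
V = -8 (V = 2*(-4) = -8)
V*X(-115) = -8*(4/3 + (1/6)*(-115)) = -8*(4/3 - 115/6) = -8*(-107/6) = 428/3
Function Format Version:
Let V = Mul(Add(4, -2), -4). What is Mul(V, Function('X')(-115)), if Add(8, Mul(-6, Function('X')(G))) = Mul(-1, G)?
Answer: Rational(428, 3) ≈ 142.67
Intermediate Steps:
Function('X')(G) = Add(Rational(4, 3), Mul(Rational(1, 6), G)) (Function('X')(G) = Add(Rational(4, 3), Mul(Rational(-1, 6), Mul(-1, G))) = Add(Rational(4, 3), Mul(Rational(1, 6), G)))
V = -8 (V = Mul(2, -4) = -8)
Mul(V, Function('X')(-115)) = Mul(-8, Add(Rational(4, 3), Mul(Rational(1, 6), -115))) = Mul(-8, Add(Rational(4, 3), Rational(-115, 6))) = Mul(-8, Rational(-107, 6)) = Rational(428, 3)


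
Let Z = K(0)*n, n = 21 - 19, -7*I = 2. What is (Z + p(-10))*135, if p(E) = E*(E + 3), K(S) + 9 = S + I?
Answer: 48600/7 ≈ 6942.9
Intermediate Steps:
I = -2/7 (I = -1/7*2 = -2/7 ≈ -0.28571)
K(S) = -65/7 + S (K(S) = -9 + (S - 2/7) = -9 + (-2/7 + S) = -65/7 + S)
n = 2
p(E) = E*(3 + E)
Z = -130/7 (Z = (-65/7 + 0)*2 = -65/7*2 = -130/7 ≈ -18.571)
(Z + p(-10))*135 = (-130/7 - 10*(3 - 10))*135 = (-130/7 - 10*(-7))*135 = (-130/7 + 70)*135 = (360/7)*135 = 48600/7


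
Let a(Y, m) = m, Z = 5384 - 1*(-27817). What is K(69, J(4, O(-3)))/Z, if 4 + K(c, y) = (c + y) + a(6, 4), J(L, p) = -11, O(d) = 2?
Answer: 58/33201 ≈ 0.0017469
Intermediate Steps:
Z = 33201 (Z = 5384 + 27817 = 33201)
K(c, y) = c + y (K(c, y) = -4 + ((c + y) + 4) = -4 + (4 + c + y) = c + y)
K(69, J(4, O(-3)))/Z = (69 - 11)/33201 = 58*(1/33201) = 58/33201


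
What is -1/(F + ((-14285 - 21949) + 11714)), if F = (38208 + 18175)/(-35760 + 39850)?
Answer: 4090/100230417 ≈ 4.0806e-5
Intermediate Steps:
F = 56383/4090 ≈ 13.786
-1/(F + ((-14285 - 21949) + 11714)) = -1/(56383/4090 + ((-14285 - 21949) + 11714)) = -1/(56383/4090 + (-36234 + 11714)) = -1/(56383/4090 - 24520) = -1/(-100230417/4090) = -1*(-4090/100230417) = 4090/100230417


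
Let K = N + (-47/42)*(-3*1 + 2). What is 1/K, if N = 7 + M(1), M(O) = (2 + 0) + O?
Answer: 42/467 ≈ 0.089936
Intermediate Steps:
M(O) = 2 + O
N = 10 (N = 7 + (2 + 1) = 7 + 3 = 10)
K = 467/42 (K = 10 + (-47/42)*(-3*1 + 2) = 10 + (-47*1/42)*(-3 + 2) = 10 - 47/42*(-1) = 10 + 47/42 = 467/42 ≈ 11.119)
1/K = 1/(467/42) = 42/467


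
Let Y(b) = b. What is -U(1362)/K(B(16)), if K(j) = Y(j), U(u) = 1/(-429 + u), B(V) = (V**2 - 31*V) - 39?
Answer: 1/260307 ≈ 3.8416e-6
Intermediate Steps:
B(V) = -39 + V**2 - 31*V
K(j) = j
-U(1362)/K(B(16)) = -1/((-429 + 1362)*(-39 + 16**2 - 31*16)) = -1/(933*(-39 + 256 - 496)) = -1/(933*(-279)) = -(-1)/(933*279) = -1*(-1/260307) = 1/260307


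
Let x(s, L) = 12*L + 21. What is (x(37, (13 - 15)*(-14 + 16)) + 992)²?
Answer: 931225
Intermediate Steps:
x(s, L) = 21 + 12*L
(x(37, (13 - 15)*(-14 + 16)) + 992)² = ((21 + 12*((13 - 15)*(-14 + 16))) + 992)² = ((21 + 12*(-2*2)) + 992)² = ((21 + 12*(-4)) + 992)² = ((21 - 48) + 992)² = (-27 + 992)² = 965² = 931225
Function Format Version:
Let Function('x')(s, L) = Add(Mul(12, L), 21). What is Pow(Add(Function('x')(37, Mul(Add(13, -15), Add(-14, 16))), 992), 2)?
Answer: 931225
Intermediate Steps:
Function('x')(s, L) = Add(21, Mul(12, L))
Pow(Add(Function('x')(37, Mul(Add(13, -15), Add(-14, 16))), 992), 2) = Pow(Add(Add(21, Mul(12, Mul(Add(13, -15), Add(-14, 16)))), 992), 2) = Pow(Add(Add(21, Mul(12, Mul(-2, 2))), 992), 2) = Pow(Add(Add(21, Mul(12, -4)), 992), 2) = Pow(Add(Add(21, -48), 992), 2) = Pow(Add(-27, 992), 2) = Pow(965, 2) = 931225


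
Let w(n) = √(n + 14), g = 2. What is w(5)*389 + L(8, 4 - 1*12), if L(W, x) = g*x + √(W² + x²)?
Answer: -16 + 8*√2 + 389*√19 ≈ 1690.9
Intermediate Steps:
w(n) = √(14 + n)
L(W, x) = √(W² + x²) + 2*x (L(W, x) = 2*x + √(W² + x²) = √(W² + x²) + 2*x)
w(5)*389 + L(8, 4 - 1*12) = √(14 + 5)*389 + (√(8² + (4 - 1*12)²) + 2*(4 - 1*12)) = √19*389 + (√(64 + (4 - 12)²) + 2*(4 - 12)) = 389*√19 + (√(64 + (-8)²) + 2*(-8)) = 389*√19 + (√(64 + 64) - 16) = 389*√19 + (√128 - 16) = 389*√19 + (8*√2 - 16) = 389*√19 + (-16 + 8*√2) = -16 + 8*√2 + 389*√19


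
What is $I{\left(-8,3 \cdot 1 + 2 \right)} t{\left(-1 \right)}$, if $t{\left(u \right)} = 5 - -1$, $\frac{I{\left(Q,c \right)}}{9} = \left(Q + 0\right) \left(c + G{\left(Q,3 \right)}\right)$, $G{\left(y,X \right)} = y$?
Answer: $1296$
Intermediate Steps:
$I{\left(Q,c \right)} = 9 Q \left(Q + c\right)$ ($I{\left(Q,c \right)} = 9 \left(Q + 0\right) \left(c + Q\right) = 9 Q \left(Q + c\right)$)
$t{\left(u \right)} = 6$ ($t{\left(u \right)} = 5 + 1 = 6$)
$I{\left(-8,3 \cdot 1 + 2 \right)} t{\left(-1 \right)} = 9 \left(-8\right) \left(-8 + \left(3 \cdot 1 + 2\right)\right) 6 = 9 \left(-8\right) \left(-8 + \left(3 + 2\right)\right) 6 = 9 \left(-8\right) \left(-8 + 5\right) 6 = 9 \left(-8\right) \left(-3\right) 6 = 216 \cdot 6 = 1296$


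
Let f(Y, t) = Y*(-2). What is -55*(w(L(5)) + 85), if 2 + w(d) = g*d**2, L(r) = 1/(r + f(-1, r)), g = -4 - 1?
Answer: -223410/49 ≈ -4559.4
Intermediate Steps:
f(Y, t) = -2*Y
g = -5
L(r) = 1/(2 + r) (L(r) = 1/(r - 2*(-1)) = 1/(r + 2) = 1/(2 + r))
w(d) = -2 - 5*d**2
-55*(w(L(5)) + 85) = -55*((-2 - 5/(2 + 5)**2) + 85) = -55*((-2 - 5*(1/7)**2) + 85) = -55*((-2 - 5*1/49) + 85) = -55*((-2 - 5/49) + 85) = -55*(-103/49 + 85) = -55*4062/49 = -223410/49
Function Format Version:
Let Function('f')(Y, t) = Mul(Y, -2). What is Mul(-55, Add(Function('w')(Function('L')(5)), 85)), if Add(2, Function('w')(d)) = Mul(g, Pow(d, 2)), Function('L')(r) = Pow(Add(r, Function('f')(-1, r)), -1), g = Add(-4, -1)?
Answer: Rational(-223410, 49) ≈ -4559.4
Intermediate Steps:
Function('f')(Y, t) = Mul(-2, Y)
g = -5
Function('L')(r) = Pow(Add(2, r), -1) (Function('L')(r) = Pow(Add(r, Mul(-2, -1)), -1) = Pow(Add(r, 2), -1) = Pow(Add(2, r), -1))
Function('w')(d) = Add(-2, Mul(-5, Pow(d, 2)))
Mul(-55, Add(Function('w')(Function('L')(5)), 85)) = Mul(-55, Add(Add(-2, Mul(-5, Pow(Pow(Add(2, 5), -1), 2))), 85)) = Mul(-55, Add(Add(-2, Mul(-5, Pow(Pow(7, -1), 2))), 85)) = Mul(-55, Add(Add(-2, Mul(-5, Pow(Rational(1, 7), 2))), 85)) = Mul(-55, Add(Add(-2, Mul(-5, Rational(1, 49))), 85)) = Mul(-55, Add(Add(-2, Rational(-5, 49)), 85)) = Mul(-55, Add(Rational(-103, 49), 85)) = Mul(-55, Rational(4062, 49)) = Rational(-223410, 49)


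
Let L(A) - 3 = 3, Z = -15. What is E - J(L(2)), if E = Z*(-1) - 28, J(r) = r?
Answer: -19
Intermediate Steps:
L(A) = 6 (L(A) = 3 + 3 = 6)
E = -13 (E = -15*(-1) - 28 = 15 - 28 = -13)
E - J(L(2)) = -13 - 1*6 = -13 - 6 = -19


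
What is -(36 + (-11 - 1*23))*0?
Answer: 0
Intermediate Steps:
-(36 + (-11 - 1*23))*0 = -(36 + (-11 - 23))*0 = -(36 - 34)*0 = -2*0 = -1*0 = 0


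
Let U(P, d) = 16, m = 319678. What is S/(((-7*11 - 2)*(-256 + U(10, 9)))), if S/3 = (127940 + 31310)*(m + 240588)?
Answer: 4461118025/316 ≈ 1.4117e+7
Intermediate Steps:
S = 267667081500 (S = 3*((127940 + 31310)*(319678 + 240588)) = 3*(159250*560266) = 3*89222360500 = 267667081500)
S/(((-7*11 - 2)*(-256 + U(10, 9)))) = 267667081500/(((-7*11 - 2)*(-256 + 16))) = 267667081500/(((-77 - 2)*(-240))) = 267667081500/((-79*(-240))) = 267667081500/18960 = 267667081500*(1/18960) = 4461118025/316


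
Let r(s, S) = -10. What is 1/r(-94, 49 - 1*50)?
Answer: -⅒ ≈ -0.10000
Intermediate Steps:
1/r(-94, 49 - 1*50) = 1/(-10) = -⅒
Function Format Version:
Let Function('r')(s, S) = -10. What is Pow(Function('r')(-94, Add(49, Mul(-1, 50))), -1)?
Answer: Rational(-1, 10) ≈ -0.10000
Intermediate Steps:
Pow(Function('r')(-94, Add(49, Mul(-1, 50))), -1) = Pow(-10, -1) = Rational(-1, 10)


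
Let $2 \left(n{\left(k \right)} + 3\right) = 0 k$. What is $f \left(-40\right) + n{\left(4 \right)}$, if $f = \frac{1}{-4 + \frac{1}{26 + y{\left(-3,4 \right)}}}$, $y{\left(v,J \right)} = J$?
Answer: $\frac{843}{119} \approx 7.084$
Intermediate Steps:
$n{\left(k \right)} = -3$ ($n{\left(k \right)} = -3 + \frac{0 k}{2} = -3 + \frac{1}{2} \cdot 0 = -3 + 0 = -3$)
$f = - \frac{30}{119}$ ($f = \frac{1}{-4 + \frac{1}{26 + 4}} = \frac{1}{-4 + \frac{1}{30}} = \frac{1}{- \frac{119}{30}} = - \frac{30}{119} \approx -0.2521$)
$f \left(-40\right) + n{\left(4 \right)} = \left(- \frac{30}{119}\right) \left(-40\right) - 3 = \frac{1200}{119} - 3 = \frac{843}{119}$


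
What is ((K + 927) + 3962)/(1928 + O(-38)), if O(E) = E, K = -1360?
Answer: 3529/1890 ≈ 1.8672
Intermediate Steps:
((K + 927) + 3962)/(1928 + O(-38)) = ((-1360 + 927) + 3962)/(1928 - 38) = (-433 + 3962)/1890 = 3529*(1/1890) = 3529/1890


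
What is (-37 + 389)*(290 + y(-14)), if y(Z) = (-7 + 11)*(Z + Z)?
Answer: 62656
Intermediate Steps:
y(Z) = 8*Z (y(Z) = 4*(2*Z) = 8*Z)
(-37 + 389)*(290 + y(-14)) = (-37 + 389)*(290 + 8*(-14)) = 352*(290 - 112) = 352*178 = 62656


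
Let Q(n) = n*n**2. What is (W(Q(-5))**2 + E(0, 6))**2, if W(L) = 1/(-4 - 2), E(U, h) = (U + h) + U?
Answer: 47089/1296 ≈ 36.334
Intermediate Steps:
E(U, h) = h + 2*U
Q(n) = n**3
W(L) = -1/6 (W(L) = 1/(-6) = -1/6)
(W(Q(-5))**2 + E(0, 6))**2 = ((-1/6)**2 + (6 + 2*0))**2 = (1/36 + (6 + 0))**2 = (1/36 + 6)**2 = (217/36)**2 = 47089/1296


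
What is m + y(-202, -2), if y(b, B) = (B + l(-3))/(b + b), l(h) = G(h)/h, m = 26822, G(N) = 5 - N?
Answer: 16254139/606 ≈ 26822.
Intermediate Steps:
l(h) = (5 - h)/h
y(b, B) = (-8/3 + B)/(2*b) (y(b, B) = (B + (5 - 1*(-3))/(-3))/(b + b) = (B - (5 + 3)/3)/((2*b)) = (B - ⅓*8)*(1/(2*b)) = (B - 8/3)*(1/(2*b)) = (-8/3 + B)*(1/(2*b)) = (-8/3 + B)/(2*b))
m + y(-202, -2) = 26822 + (⅙)*(-8 + 3*(-2))/(-202) = 26822 + (⅙)*(-1/202)*(-8 - 6) = 26822 + (⅙)*(-1/202)*(-14) = 26822 + 7/606 = 16254139/606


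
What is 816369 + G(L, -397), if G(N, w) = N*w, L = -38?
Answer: 831455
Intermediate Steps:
816369 + G(L, -397) = 816369 - 38*(-397) = 816369 + 15086 = 831455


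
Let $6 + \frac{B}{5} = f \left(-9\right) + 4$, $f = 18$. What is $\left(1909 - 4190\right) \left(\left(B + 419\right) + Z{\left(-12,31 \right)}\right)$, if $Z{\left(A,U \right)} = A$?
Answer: $942053$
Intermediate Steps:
$B = -820$ ($B = -30 + 5 \left(18 \left(-9\right) + 4\right) = -30 + 5 \left(-162 + 4\right) = -30 + 5 \left(-158\right) = -30 - 790 = -820$)
$\left(1909 - 4190\right) \left(\left(B + 419\right) + Z{\left(-12,31 \right)}\right) = \left(1909 - 4190\right) \left(\left(-820 + 419\right) - 12\right) = - 2281 \left(-401 - 12\right) = \left(-2281\right) \left(-413\right) = 942053$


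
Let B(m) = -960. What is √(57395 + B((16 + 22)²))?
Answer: √56435 ≈ 237.56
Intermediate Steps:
√(57395 + B((16 + 22)²)) = √(57395 - 960) = √56435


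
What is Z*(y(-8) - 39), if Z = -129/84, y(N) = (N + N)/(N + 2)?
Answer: 4687/84 ≈ 55.798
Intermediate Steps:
y(N) = 2*N/(2 + N) (y(N) = (2*N)/(2 + N) = 2*N/(2 + N))
Z = -43/28 (Z = -129*1/84 = -43/28 ≈ -1.5357)
Z*(y(-8) - 39) = -43*(2*(-8)/(2 - 8) - 39)/28 = -43*(2*(-8)/(-6) - 39)/28 = -43*(2*(-8)*(-1/6) - 39)/28 = -43*(8/3 - 39)/28 = -43/28*(-109/3) = 4687/84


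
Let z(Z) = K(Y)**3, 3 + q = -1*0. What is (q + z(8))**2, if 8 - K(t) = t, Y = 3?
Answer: 14884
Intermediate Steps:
K(t) = 8 - t
q = -3 (q = -3 - 1*0 = -3 + 0 = -3)
z(Z) = 125 (z(Z) = (8 - 1*3)**3 = (8 - 3)**3 = 5**3 = 125)
(q + z(8))**2 = (-3 + 125)**2 = 122**2 = 14884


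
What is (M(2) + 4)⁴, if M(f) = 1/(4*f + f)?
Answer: 2825761/10000 ≈ 282.58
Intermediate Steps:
M(f) = 1/(5*f)
(M(2) + 4)⁴ = ((⅕)/2 + 4)⁴ = ((⅕)*(½) + 4)⁴ = (⅒ + 4)⁴ = (41/10)⁴ = 2825761/10000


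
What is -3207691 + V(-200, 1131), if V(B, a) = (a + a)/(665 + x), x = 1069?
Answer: -927022322/289 ≈ -3.2077e+6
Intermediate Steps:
V(B, a) = a/867 (V(B, a) = (a + a)/(665 + 1069) = (2*a)/1734 = (2*a)*(1/1734) = a/867)
-3207691 + V(-200, 1131) = -3207691 + (1/867)*1131 = -3207691 + 377/289 = -927022322/289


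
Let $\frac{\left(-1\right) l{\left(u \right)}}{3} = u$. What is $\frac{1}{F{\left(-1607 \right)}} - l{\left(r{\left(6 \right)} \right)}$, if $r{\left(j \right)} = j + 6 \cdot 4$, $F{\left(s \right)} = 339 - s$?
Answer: $\frac{175141}{1946} \approx 90.0$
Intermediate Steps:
$r{\left(j \right)} = 24 + j$ ($r{\left(j \right)} = j + 24 = 24 + j$)
$l{\left(u \right)} = - 3 u$
$\frac{1}{F{\left(-1607 \right)}} - l{\left(r{\left(6 \right)} \right)} = \frac{1}{339 - -1607} - - 3 \left(24 + 6\right) = \frac{1}{339 + 1607} - \left(-3\right) 30 = \frac{1}{1946} - -90 = \frac{1}{1946} + 90 = \frac{175141}{1946}$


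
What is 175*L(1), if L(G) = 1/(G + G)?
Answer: 175/2 ≈ 87.500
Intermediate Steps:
L(G) = 1/(2*G)
175*L(1) = 175*((1/2)/1) = 175*((1/2)*1) = 175*(1/2) = 175/2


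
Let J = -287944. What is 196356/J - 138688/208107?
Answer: -20199358891/14980790502 ≈ -1.3484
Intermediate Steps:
196356/J - 138688/208107 = 196356/(-287944) - 138688/208107 = 196356*(-1/287944) - 138688*1/208107 = -49089/71986 - 138688/208107 = -20199358891/14980790502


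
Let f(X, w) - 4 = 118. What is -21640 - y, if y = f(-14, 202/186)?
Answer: -21762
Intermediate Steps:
f(X, w) = 122 (f(X, w) = 4 + 118 = 122)
y = 122
-21640 - y = -21640 - 1*122 = -21640 - 122 = -21762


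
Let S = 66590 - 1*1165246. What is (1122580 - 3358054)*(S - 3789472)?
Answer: 10927283052672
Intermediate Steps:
S = -1098656 (S = 66590 - 1165246 = -1098656)
(1122580 - 3358054)*(S - 3789472) = (1122580 - 3358054)*(-1098656 - 3789472) = -2235474*(-4888128) = 10927283052672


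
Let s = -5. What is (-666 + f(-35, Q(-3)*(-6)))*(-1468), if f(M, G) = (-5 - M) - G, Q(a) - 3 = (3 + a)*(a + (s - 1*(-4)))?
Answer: 907224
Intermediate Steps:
Q(a) = 3 + (-1 + a)*(3 + a) (Q(a) = 3 + (3 + a)*(a + (-5 - 1*(-4))) = 3 + (3 + a)*(a + (-5 + 4)) = 3 + (3 + a)*(a - 1) = 3 + (3 + a)*(-1 + a) = 3 + (-1 + a)*(3 + a))
f(M, G) = -5 - G - M
(-666 + f(-35, Q(-3)*(-6)))*(-1468) = (-666 + (-5 - (-3*(2 - 3))*(-6) - 1*(-35)))*(-1468) = (-666 + (-5 - (-3*(-1))*(-6) + 35))*(-1468) = (-666 + (-5 - 3*(-6) + 35))*(-1468) = (-666 + (-5 - 1*(-18) + 35))*(-1468) = (-666 + (-5 + 18 + 35))*(-1468) = (-666 + 48)*(-1468) = -618*(-1468) = 907224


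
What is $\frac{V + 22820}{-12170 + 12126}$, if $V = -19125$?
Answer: $- \frac{3695}{44} \approx -83.977$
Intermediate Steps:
$\frac{V + 22820}{-12170 + 12126} = \frac{-19125 + 22820}{-12170 + 12126} = \frac{3695}{-44} = 3695 \left(- \frac{1}{44}\right) = - \frac{3695}{44}$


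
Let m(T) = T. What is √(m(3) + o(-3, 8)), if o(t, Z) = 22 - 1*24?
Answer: 1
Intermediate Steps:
o(t, Z) = -2 (o(t, Z) = 22 - 24 = -2)
√(m(3) + o(-3, 8)) = √(3 - 2) = √1 = 1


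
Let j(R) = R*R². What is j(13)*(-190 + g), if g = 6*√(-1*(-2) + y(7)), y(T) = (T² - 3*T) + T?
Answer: -417430 + 13182*√37 ≈ -3.3725e+5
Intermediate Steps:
y(T) = T² - 2*T
j(R) = R³
g = 6*√37 (g = 6*√(-1*(-2) + 7*(-2 + 7)) = 6*√(2 + 7*5) = 6*√(2 + 35) = 6*√37 ≈ 36.497)
j(13)*(-190 + g) = 13³*(-190 + 6*√37) = 2197*(-190 + 6*√37) = -417430 + 13182*√37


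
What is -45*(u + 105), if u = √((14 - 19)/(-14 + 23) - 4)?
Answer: -4725 - 15*I*√41 ≈ -4725.0 - 96.047*I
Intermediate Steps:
u = I*√41/3 (u = √(-5/9 - 4) = √(-41/9) = I*√41/3 ≈ 2.1344*I)
-45*(u + 105) = -45*(I*√41/3 + 105) = -45*(105 + I*√41/3) = -4725 - 15*I*√41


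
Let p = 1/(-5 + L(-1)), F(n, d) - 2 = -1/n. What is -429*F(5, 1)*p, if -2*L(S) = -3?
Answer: 7722/35 ≈ 220.63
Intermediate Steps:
L(S) = 3/2 (L(S) = -½*(-3) = 3/2)
F(n, d) = 2 - 1/n
p = -2/7 (p = 1/(-5 + 3/2) = 1/(-7/2) = -2/7 ≈ -0.28571)
-429*F(5, 1)*p = -429*(2 - 1/5)*(-2)/7 = -429*(2 - 1*⅕)*(-2)/7 = -429*(2 - ⅕)*(-2)/7 = -3861*(-2)/(5*7) = -429*(-18/35) = 7722/35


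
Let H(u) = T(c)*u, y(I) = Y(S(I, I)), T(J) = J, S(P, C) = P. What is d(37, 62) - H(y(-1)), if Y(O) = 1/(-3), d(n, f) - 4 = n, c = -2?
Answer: 121/3 ≈ 40.333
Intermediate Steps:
d(n, f) = 4 + n
Y(O) = -⅓
y(I) = -⅓
H(u) = -2*u
d(37, 62) - H(y(-1)) = (4 + 37) - (-2)*(-1)/3 = 41 - 1*⅔ = 41 - ⅔ = 121/3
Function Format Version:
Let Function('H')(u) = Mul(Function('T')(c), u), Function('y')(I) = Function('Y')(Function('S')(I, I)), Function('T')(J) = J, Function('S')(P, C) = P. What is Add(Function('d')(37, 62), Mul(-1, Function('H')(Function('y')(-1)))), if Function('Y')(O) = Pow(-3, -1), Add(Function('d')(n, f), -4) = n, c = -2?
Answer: Rational(121, 3) ≈ 40.333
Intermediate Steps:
Function('d')(n, f) = Add(4, n)
Function('Y')(O) = Rational(-1, 3)
Function('y')(I) = Rational(-1, 3)
Function('H')(u) = Mul(-2, u)
Add(Function('d')(37, 62), Mul(-1, Function('H')(Function('y')(-1)))) = Add(Add(4, 37), Mul(-1, Mul(-2, Rational(-1, 3)))) = Add(41, Mul(-1, Rational(2, 3))) = Add(41, Rational(-2, 3)) = Rational(121, 3)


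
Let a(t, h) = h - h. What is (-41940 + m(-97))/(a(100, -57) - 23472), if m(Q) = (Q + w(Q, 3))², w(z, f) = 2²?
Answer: 3699/2608 ≈ 1.4183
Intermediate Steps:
w(z, f) = 4
m(Q) = (4 + Q)² (m(Q) = (Q + 4)² = (4 + Q)²)
a(t, h) = 0
(-41940 + m(-97))/(a(100, -57) - 23472) = (-41940 + (4 - 97)²)/(0 - 23472) = (-41940 + (-93)²)/(-23472) = (-41940 + 8649)*(-1/23472) = -33291*(-1/23472) = 3699/2608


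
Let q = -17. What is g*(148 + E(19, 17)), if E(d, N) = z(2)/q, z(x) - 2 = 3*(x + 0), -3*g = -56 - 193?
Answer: 208164/17 ≈ 12245.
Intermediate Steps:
g = 83 (g = -(-56 - 193)/3 = -1/3*(-249) = 83)
z(x) = 2 + 3*x (z(x) = 2 + 3*(x + 0) = 2 + 3*x)
E(d, N) = -8/17 (E(d, N) = (2 + 3*2)/(-17) = (2 + 6)*(-1/17) = 8*(-1/17) = -8/17)
g*(148 + E(19, 17)) = 83*(148 - 8/17) = 83*(2508/17) = 208164/17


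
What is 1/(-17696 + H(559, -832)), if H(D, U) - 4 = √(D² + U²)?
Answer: -17692/312002159 - 13*√5945/312002159 ≈ -5.9917e-5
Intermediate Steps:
H(D, U) = 4 + √(D² + U²)
1/(-17696 + H(559, -832)) = 1/(-17696 + (4 + √(559² + (-832)²))) = 1/(-17696 + (4 + √(312481 + 692224))) = 1/(-17696 + (4 + √1004705)) = 1/(-17696 + (4 + 13*√5945)) = 1/(-17692 + 13*√5945)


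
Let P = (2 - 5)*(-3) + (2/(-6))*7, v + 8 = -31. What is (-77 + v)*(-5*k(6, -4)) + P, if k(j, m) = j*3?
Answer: 31340/3 ≈ 10447.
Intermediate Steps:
v = -39 (v = -8 - 31 = -39)
k(j, m) = 3*j
P = 20/3 (P = -3*(-3) + (2*(-⅙))*7 = 9 - ⅓*7 = 9 - 7/3 = 20/3 ≈ 6.6667)
(-77 + v)*(-5*k(6, -4)) + P = (-77 - 39)*(-15*6) + 20/3 = -(-580)*18 + 20/3 = -116*(-90) + 20/3 = 10440 + 20/3 = 31340/3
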